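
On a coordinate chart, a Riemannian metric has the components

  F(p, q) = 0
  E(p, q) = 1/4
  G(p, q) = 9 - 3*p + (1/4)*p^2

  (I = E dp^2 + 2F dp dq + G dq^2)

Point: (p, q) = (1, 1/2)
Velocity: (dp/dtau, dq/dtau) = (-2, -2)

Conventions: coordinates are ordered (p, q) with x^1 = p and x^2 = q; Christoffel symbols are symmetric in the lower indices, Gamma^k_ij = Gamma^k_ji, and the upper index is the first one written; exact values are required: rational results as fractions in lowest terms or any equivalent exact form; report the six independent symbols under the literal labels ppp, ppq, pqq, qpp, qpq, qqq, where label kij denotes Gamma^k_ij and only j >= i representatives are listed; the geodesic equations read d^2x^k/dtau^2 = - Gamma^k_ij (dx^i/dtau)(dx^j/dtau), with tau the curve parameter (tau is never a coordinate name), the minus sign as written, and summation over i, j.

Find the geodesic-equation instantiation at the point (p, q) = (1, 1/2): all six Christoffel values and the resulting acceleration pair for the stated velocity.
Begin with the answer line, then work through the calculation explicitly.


Answer: Gamma_ppp = 0, Gamma_ppq = 0, Gamma_pqq = 5, Gamma_qpp = 0, Gamma_qpq = -1/5, Gamma_qqq = 0; accelerations (d^2p/dtau^2, d^2q/dtau^2) = (-20, 8/5)

E = 1/4, F = 0, G = 25/4 at the point
E_p = 0, E_q = 0, F_p = 0, F_q = 0, G_p = -5/2, G_q = 0
EG - F^2 = 25/16;  g^inv = (16/25) * [[25/4, 0], [0, 1/4]]
first-kind symbols [ij,l] = (1/2)(d_i g_jl + d_j g_il - d_l g_ij): [pp,p] = E_p/2 = 0, [pp,q] = F_p - E_q/2 = 0, [pq,p] = E_q/2 = 0, [pq,q] = G_p/2 = -5/4, [qq,p] = F_q - G_p/2 = 5/4, [qq,q] = G_q/2 = 0
Gamma^p_ij = (G*[ij,p] - F*[ij,q])/(EG - F^2), Gamma^q_ij = (E*[ij,q] - F*[ij,p])/(EG - F^2)
Gamma_ppp = 0, Gamma_ppq = 0, Gamma_pqq = 5, Gamma_qpp = 0, Gamma_qpq = -1/5, Gamma_qqq = 0
d^2p/dtau^2 = -(Gamma_ppp*(-2)^2 + 2*Gamma_ppq*(-2)*(-2) + Gamma_pqq*(-2)^2) = -20
d^2q/dtau^2 = -(Gamma_qpp*(-2)^2 + 2*Gamma_qpq*(-2)*(-2) + Gamma_qqq*(-2)^2) = 8/5


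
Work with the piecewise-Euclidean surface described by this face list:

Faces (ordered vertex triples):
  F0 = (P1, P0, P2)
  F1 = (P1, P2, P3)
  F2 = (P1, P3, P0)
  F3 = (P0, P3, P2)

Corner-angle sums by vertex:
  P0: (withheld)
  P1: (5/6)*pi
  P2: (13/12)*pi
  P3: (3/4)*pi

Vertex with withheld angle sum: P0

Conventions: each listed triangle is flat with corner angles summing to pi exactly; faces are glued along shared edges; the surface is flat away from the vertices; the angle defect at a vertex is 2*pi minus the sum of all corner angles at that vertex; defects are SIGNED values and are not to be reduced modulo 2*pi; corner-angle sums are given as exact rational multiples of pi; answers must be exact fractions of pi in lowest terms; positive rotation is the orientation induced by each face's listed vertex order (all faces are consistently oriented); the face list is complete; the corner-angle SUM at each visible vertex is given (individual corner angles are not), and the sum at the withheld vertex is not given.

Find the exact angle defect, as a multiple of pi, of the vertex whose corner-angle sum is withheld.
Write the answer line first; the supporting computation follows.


Answer: defect(P0) = (2/3)*pi

V = 4, E = 6, F = 4; chi = V - E + F = 2
Gauss-Bonnet: total defect = 2*pi*chi = 4*pi; visible defects sum to (10/3)*pi


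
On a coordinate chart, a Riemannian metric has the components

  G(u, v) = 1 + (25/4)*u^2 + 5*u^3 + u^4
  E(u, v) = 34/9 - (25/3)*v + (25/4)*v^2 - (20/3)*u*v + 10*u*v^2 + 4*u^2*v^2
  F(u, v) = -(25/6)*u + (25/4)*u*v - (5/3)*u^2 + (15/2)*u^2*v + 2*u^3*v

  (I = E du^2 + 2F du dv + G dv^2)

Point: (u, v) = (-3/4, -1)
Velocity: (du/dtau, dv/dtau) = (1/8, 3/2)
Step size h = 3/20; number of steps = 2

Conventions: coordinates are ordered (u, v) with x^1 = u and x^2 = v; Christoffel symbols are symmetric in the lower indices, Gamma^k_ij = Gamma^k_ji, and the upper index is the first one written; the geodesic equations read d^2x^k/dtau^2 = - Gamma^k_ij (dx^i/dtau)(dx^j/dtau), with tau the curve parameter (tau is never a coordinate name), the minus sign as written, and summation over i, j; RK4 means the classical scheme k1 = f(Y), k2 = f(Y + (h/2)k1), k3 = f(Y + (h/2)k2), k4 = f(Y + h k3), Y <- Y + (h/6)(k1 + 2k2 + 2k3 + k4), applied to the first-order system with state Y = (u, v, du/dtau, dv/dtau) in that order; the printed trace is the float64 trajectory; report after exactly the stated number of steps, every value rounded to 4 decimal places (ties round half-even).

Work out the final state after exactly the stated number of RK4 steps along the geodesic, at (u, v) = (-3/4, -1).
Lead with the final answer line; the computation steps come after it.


Answer: u = -0.7076, v = -0.5475, du/dtau = 0.1601, dv/dtau = 1.5185

f(Y) = (du/dtau, dv/dtau, -Gamma^u_ij Y'^i Y'^j, -Gamma^v_ij Y'^i Y'^j) with the Gammas evaluated at the stage position; h = 0.150000; intermediate values shown to 6 dp
step 0: u = -0.7500, v = -1.0000, du/dtau = 0.1250, dv/dtau = 1.5000
step 1:
  k1: at (u, v) = (-0.750000, -1.000000), (du/dtau, dv/dtau) = (0.125000, 1.500000); Gamma_uuu = 0.542349, Gamma_uuv = -0.271174, Gamma_uvv = 0.000000, Gamma_vuu = 0.266937, Gamma_vuv = -0.133469, Gamma_vvv = 0.000000; k1 = (0.125000, 1.500000, 0.093216, 0.045880)
  k2: at (u, v) = (-0.740625, -0.887500), (du/dtau, dv/dtau) = (0.131991, 1.503441); Gamma_uuu = 0.490298, Gamma_uuv = -0.281403, Gamma_uvv = 0.000000, Gamma_vuu = 0.248512, Gamma_vuv = -0.142632, Gamma_vvv = 0.000000; k2 = (0.131991, 1.503441, 0.103142, 0.052279)
  k3: at (u, v) = (-0.740101, -0.887242), (du/dtau, dv/dtau) = (0.132736, 1.503921); Gamma_uuu = 0.490175, Gamma_uuv = -0.281705, Gamma_uvv = 0.000000, Gamma_vuu = 0.248283, Gamma_vuv = -0.142689, Gamma_vvv = 0.000000; k3 = (0.132736, 1.503921, 0.103834, 0.052594)
  k4: at (u, v) = (-0.730090, -0.774412), (du/dtau, dv/dtau) = (0.140575, 1.507889); Gamma_uuu = 0.436048, Gamma_uuv = -0.292746, Gamma_uvv = 0.000000, Gamma_vuu = 0.227944, Gamma_vuv = -0.153033, Gamma_vvv = 0.000000; k4 = (0.140575, 1.507889, 0.115491, 0.060373)
  Y <- Y + (h/6)(k1 + 2k2 + 2k3 + k4): u = -0.7301, v = -0.7744, du/dtau = 0.1406, dv/dtau = 1.5079
step 2:
  k1: at (u, v) = (-0.730124, -0.774435), (du/dtau, dv/dtau) = (0.140566, 1.507900); Gamma_uuu = 0.436059, Gamma_uuv = -0.292725, Gamma_uvv = 0.000000, Gamma_vuu = 0.227959, Gamma_vuv = -0.153028, Gamma_vvv = 0.000000; k1 = (0.140566, 1.507900, 0.115476, 0.060367)
  k2: at (u, v) = (-0.719582, -0.661342), (du/dtau, dv/dtau) = (0.149227, 1.512427); Gamma_uuu = 0.379692, Gamma_uuv = -0.304526, Gamma_uvv = 0.000000, Gamma_vuu = 0.205404, Gamma_vuv = -0.164740, Gamma_vvv = 0.000000; k2 = (0.149227, 1.512427, 0.129005, 0.069788)
  k3: at (u, v) = (-0.718932, -0.661003), (du/dtau, dv/dtau) = (0.150242, 1.513134); Gamma_uuu = 0.379550, Gamma_uuv = -0.304941, Gamma_uvv = 0.000000, Gamma_vuu = 0.205173, Gamma_vuv = -0.164841, Gamma_vvv = 0.000000; k3 = (0.150242, 1.513134, 0.130081, 0.070318)
  k4: at (u, v) = (-0.707588, -0.547465), (du/dtau, dv/dtau) = (0.160079, 1.518448); Gamma_uuu = 0.320670, Gamma_uuv = -0.317710, Gamma_uvv = 0.000000, Gamma_vuu = 0.179911, Gamma_vuv = -0.178251, Gamma_vvv = 0.000000; k4 = (0.160079, 1.518448, 0.146235, 0.082045)
  Y <- Y + (h/6)(k1 + 2k2 + 2k3 + k4): u = -0.7076, v = -0.5475, du/dtau = 0.1601, dv/dtau = 1.5185


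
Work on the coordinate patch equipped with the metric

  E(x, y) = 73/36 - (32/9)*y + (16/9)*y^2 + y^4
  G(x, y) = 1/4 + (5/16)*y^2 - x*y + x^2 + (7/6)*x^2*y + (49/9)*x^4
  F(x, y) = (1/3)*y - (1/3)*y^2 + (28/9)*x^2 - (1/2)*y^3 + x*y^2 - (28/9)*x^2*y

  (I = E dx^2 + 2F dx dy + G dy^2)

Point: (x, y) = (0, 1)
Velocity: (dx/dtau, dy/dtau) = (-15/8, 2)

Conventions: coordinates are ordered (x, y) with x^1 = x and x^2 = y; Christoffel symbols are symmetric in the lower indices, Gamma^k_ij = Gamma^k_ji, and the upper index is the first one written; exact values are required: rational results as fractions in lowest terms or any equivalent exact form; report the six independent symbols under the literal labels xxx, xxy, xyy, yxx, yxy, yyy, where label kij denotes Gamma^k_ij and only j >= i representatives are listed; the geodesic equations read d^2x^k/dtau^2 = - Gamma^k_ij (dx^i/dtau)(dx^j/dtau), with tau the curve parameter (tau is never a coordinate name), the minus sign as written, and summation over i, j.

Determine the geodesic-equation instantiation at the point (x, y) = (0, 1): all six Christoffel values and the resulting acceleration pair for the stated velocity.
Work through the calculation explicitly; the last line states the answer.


E = 5/4, F = -1/2, G = 9/16 at the point
E_x = 0, E_y = 4, F_x = 1, F_y = -11/6, G_x = -1, G_y = 5/8
EG - F^2 = 29/64;  g^inv = (64/29) * [[9/16, 1/2], [1/2, 5/4]]
first-kind symbols [ij,l] = (1/2)(d_i g_jl + d_j g_il - d_l g_ij): [xx,x] = E_x/2 = 0, [xx,y] = F_x - E_y/2 = -1, [xy,x] = E_y/2 = 2, [xy,y] = G_x/2 = -1/2, [yy,x] = F_y - G_x/2 = -4/3, [yy,y] = G_y/2 = 5/16
Gamma^x_ij = (G*[ij,x] - F*[ij,y])/(EG - F^2), Gamma^y_ij = (E*[ij,y] - F*[ij,x])/(EG - F^2)
Gamma_xxx = -32/29, Gamma_xxy = 56/29, Gamma_xyy = -38/29, Gamma_yxx = -80/29, Gamma_yxy = 24/29, Gamma_yyy = -53/87
d^2x/dtau^2 = -(Gamma_xxx*(-15/8)^2 + 2*Gamma_xxy*(-15/8)*(2) + Gamma_xyy*(2)^2) = 1369/58
d^2y/dtau^2 = -(Gamma_yxx*(-15/8)^2 + 2*Gamma_yxy*(-15/8)*(2) + Gamma_yyy*(2)^2) = 6383/348

Answer: Gamma_xxx = -32/29, Gamma_xxy = 56/29, Gamma_xyy = -38/29, Gamma_yxx = -80/29, Gamma_yxy = 24/29, Gamma_yyy = -53/87; accelerations (d^2x/dtau^2, d^2y/dtau^2) = (1369/58, 6383/348)


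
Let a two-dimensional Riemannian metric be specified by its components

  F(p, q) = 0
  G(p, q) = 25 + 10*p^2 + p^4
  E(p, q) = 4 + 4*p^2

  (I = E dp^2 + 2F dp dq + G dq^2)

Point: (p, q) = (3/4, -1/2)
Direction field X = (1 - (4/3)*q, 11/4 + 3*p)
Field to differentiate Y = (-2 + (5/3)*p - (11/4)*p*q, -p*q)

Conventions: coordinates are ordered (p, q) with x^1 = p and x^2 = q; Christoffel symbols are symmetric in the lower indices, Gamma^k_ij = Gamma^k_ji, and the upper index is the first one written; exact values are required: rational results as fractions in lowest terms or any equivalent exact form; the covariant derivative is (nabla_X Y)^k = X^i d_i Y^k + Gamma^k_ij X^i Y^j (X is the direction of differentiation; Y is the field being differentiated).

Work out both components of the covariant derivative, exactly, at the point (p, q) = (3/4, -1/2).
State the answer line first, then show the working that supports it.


Answer: (nabla_X Y)^p = -21661/2880, (nabla_X Y)^q = -1265/534

E = 25/4, F = 0, G = 7921/256 at the point
E_p = 6, E_q = 0, F_p = 0, F_q = 0, G_p = 267/16, G_q = 0
EG - F^2 = 198025/1024;  g^inv = (1024/198025) * [[7921/256, 0], [0, 25/4]]
first-kind symbols [ij,l] = (1/2)(d_i g_jl + d_j g_il - d_l g_ij): [pp,p] = E_p/2 = 3, [pp,q] = F_p - E_q/2 = 0, [pq,p] = E_q/2 = 0, [pq,q] = G_p/2 = 267/32, [qq,p] = F_q - G_p/2 = -267/32, [qq,q] = G_q/2 = 0
Gamma^p_ij = (G*[ij,p] - F*[ij,q])/(EG - F^2), Gamma^q_ij = (E*[ij,q] - F*[ij,p])/(EG - F^2)
Gamma_ppp = 12/25, Gamma_ppq = 0, Gamma_pqq = -267/200, Gamma_qpp = 0, Gamma_qpq = 24/89, Gamma_qqq = 0
X = (5/3, 5), Y = (9/32, 3/8) at the point


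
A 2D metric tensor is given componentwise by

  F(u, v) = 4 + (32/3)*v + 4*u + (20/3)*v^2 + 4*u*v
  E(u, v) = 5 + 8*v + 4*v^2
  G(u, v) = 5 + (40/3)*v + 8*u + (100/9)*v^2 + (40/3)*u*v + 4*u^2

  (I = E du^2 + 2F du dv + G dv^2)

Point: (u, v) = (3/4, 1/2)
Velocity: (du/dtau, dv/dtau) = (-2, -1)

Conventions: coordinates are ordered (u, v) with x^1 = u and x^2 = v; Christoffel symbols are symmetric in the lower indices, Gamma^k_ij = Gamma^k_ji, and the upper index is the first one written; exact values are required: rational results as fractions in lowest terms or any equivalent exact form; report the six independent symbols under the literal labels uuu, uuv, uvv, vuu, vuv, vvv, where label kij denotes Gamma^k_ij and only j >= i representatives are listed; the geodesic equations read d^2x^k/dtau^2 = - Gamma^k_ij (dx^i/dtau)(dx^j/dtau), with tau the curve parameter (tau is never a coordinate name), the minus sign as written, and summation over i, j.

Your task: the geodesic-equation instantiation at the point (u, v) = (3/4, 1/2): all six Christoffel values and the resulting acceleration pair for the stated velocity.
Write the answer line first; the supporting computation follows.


Answer: Gamma_uuu = 0, Gamma_uuv = 216/1321, Gamma_uvv = 360/1321, Gamma_vuu = 0, Gamma_vuv = 372/1321, Gamma_vvv = 620/1321; accelerations (d^2u/dtau^2, d^2v/dtau^2) = (-1224/1321, -2108/1321)

E = 10, F = 31/2, G = 997/36 at the point
E_u = 0, E_v = 12, F_u = 6, F_v = 61/3, G_u = 62/3, G_v = 310/9
EG - F^2 = 1321/36;  g^inv = (36/1321) * [[997/36, -31/2], [-31/2, 10]]
first-kind symbols [ij,l] = (1/2)(d_i g_jl + d_j g_il - d_l g_ij): [uu,u] = E_u/2 = 0, [uu,v] = F_u - E_v/2 = 0, [uv,u] = E_v/2 = 6, [uv,v] = G_u/2 = 31/3, [vv,u] = F_v - G_u/2 = 10, [vv,v] = G_v/2 = 155/9
Gamma^u_ij = (G*[ij,u] - F*[ij,v])/(EG - F^2), Gamma^v_ij = (E*[ij,v] - F*[ij,u])/(EG - F^2)
Gamma_uuu = 0, Gamma_uuv = 216/1321, Gamma_uvv = 360/1321, Gamma_vuu = 0, Gamma_vuv = 372/1321, Gamma_vvv = 620/1321
d^2u/dtau^2 = -(Gamma_uuu*(-2)^2 + 2*Gamma_uuv*(-2)*(-1) + Gamma_uvv*(-1)^2) = -1224/1321
d^2v/dtau^2 = -(Gamma_vuu*(-2)^2 + 2*Gamma_vuv*(-2)*(-1) + Gamma_vvv*(-1)^2) = -2108/1321


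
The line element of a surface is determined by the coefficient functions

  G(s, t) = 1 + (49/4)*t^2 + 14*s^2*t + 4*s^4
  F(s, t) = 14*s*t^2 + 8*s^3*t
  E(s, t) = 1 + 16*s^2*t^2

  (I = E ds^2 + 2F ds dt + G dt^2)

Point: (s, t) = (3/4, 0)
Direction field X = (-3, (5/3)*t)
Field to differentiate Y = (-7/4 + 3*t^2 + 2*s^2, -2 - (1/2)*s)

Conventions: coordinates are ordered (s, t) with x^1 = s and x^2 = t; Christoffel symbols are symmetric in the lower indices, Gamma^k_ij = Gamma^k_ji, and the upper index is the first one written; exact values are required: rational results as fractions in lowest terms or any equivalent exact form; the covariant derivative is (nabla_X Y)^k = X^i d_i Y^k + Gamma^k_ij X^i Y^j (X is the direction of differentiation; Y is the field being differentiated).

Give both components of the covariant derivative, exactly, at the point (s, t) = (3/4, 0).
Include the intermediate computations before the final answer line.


E = 1, F = 0, G = 145/64 at the point
E_s = 0, E_t = 0, F_s = 0, F_t = 27/8, G_s = 27/4, G_t = 63/8
EG - F^2 = 145/64;  g^inv = (64/145) * [[145/64, 0], [0, 1]]
first-kind symbols [ij,l] = (1/2)(d_i g_jl + d_j g_il - d_l g_ij): [ss,s] = E_s/2 = 0, [ss,t] = F_s - E_t/2 = 0, [st,s] = E_t/2 = 0, [st,t] = G_s/2 = 27/8, [tt,s] = F_t - G_s/2 = 0, [tt,t] = G_t/2 = 63/16
Gamma^s_ij = (G*[ij,s] - F*[ij,t])/(EG - F^2), Gamma^t_ij = (E*[ij,t] - F*[ij,s])/(EG - F^2)
Gamma_sss = 0, Gamma_sst = 0, Gamma_stt = 0, Gamma_tss = 0, Gamma_tst = 216/145, Gamma_ttt = 252/145
X = (-3, 0), Y = (-5/8, -19/8) at the point

Answer: (nabla_X Y)^s = -9, (nabla_X Y)^t = 3513/290


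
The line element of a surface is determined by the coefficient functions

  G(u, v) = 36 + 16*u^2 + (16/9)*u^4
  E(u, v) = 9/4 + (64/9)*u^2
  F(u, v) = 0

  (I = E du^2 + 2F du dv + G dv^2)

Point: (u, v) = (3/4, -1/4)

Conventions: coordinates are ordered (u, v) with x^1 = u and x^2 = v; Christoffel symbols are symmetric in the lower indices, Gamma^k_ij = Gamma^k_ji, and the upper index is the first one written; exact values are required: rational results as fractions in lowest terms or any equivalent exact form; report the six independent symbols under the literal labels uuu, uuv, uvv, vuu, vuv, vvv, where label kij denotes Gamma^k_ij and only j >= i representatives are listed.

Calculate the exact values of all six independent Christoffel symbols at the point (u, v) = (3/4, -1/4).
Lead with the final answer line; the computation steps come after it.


Answer: Gamma_uuu = 64/75, Gamma_uuv = 0, Gamma_uvv = -54/25, Gamma_vuu = 0, Gamma_vuv = 8/27, Gamma_vvv = 0

E = 25/4, F = 0, G = 729/16 at the point
E_u = 32/3, E_v = 0, F_u = 0, F_v = 0, G_u = 27, G_v = 0
EG - F^2 = 18225/64;  g^inv = (64/18225) * [[729/16, 0], [0, 25/4]]
first-kind symbols [ij,l] = (1/2)(d_i g_jl + d_j g_il - d_l g_ij): [uu,u] = E_u/2 = 16/3, [uu,v] = F_u - E_v/2 = 0, [uv,u] = E_v/2 = 0, [uv,v] = G_u/2 = 27/2, [vv,u] = F_v - G_u/2 = -27/2, [vv,v] = G_v/2 = 0
Gamma^u_ij = (G*[ij,u] - F*[ij,v])/(EG - F^2), Gamma^v_ij = (E*[ij,v] - F*[ij,u])/(EG - F^2)


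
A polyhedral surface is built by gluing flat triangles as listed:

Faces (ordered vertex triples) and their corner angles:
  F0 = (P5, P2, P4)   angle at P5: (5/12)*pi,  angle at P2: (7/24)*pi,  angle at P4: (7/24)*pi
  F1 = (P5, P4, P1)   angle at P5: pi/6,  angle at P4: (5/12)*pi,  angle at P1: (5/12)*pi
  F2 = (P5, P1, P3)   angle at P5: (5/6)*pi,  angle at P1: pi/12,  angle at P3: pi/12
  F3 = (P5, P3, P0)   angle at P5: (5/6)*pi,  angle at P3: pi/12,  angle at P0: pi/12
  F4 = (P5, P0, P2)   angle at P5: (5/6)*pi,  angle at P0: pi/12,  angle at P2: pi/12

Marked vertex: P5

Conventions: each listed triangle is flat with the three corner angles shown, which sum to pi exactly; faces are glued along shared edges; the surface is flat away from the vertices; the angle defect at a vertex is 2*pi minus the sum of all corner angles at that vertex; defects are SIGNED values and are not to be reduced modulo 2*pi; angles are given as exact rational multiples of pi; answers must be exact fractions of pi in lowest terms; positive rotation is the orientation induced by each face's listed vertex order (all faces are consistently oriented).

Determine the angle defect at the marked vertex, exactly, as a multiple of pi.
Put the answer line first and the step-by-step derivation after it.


Answer: defect(P5) = (-13/12)*pi

Sum of corner angles at P5: (37/12)*pi
defect = 2*pi - (37/12)*pi


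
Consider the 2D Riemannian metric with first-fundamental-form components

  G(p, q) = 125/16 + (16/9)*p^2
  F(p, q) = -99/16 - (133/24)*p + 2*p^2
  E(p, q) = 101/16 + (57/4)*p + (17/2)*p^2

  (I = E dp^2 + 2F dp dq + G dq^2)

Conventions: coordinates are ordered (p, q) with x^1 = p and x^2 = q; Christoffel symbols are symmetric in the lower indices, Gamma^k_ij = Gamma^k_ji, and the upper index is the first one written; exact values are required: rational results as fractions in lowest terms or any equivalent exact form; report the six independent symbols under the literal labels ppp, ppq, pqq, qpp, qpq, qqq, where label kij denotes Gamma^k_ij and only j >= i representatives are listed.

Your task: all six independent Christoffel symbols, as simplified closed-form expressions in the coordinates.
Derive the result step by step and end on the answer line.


E = 101/16 + (57/4)*p + (17/2)*p^2; F = -99/16 - (133/24)*p + 2*p^2; G = 125/16 + (16/9)*p^2
Gamma^k_ij = (1/2) g^{kl} (d_i g_jl + d_j g_il - d_l g_ij), with g^inv = (1/(EG-F^2)) [[G, -F], [-F, E]]
first partials: E_p = 57/4 + 17*p, E_q = 0, F_p = -133/24 + 4*p, F_q = 0, G_p = (32/9)*p, G_q = 0
D = EG - F^2 = 353/32 + (171/4)*p + (41281/576)*p^2 + (95/2)*p^3 + (100/9)*p^4
expanded: Gamma^p_pp = (G E_p - 2F F_p + F E_q)/(2D), Gamma^p_pq = (G E_q - F G_p)/(2D), Gamma^p_qq = (2G F_q - G G_p - F G_q)/(2D), Gamma^q_pp = (2E F_p - E E_q - F E_p)/(2D), Gamma^q_pq = (E G_p - F E_q)/(2D), Gamma^q_qq = (E G_q - 2F F_q + F G_p)/(2D); substitute and cancel common factors

Answer: Gamma_ppp = (4096*p^3 + 26448*p^2 + 34817*p + 12312)/(6400*p^4 + 27360*p^3 + 41281*p^2 + 24624*p + 6354), Gamma_ppq = (-6144*p^3 + 17024*p^2 + 19008*p)/(19200*p^4 + 82080*p^3 + 123843*p^2 + 73872*p + 19062), Gamma_pqq = (-16384*p^3 - 72000*p)/(57600*p^4 + 246240*p^3 + 371529*p^2 + 221616*p + 57186), Gamma_qpp = (9792*p^3 + 24624*p^2 + 22095*p + 5244)/(6400*p^4 + 27360*p^3 + 41281*p^2 + 24624*p + 6354), Gamma_qpq = (8704*p^3 + 14592*p^2 + 6464*p)/(6400*p^4 + 27360*p^3 + 41281*p^2 + 24624*p + 6354), Gamma_qqq = (6144*p^3 - 17024*p^2 - 19008*p)/(19200*p^4 + 82080*p^3 + 123843*p^2 + 73872*p + 19062)


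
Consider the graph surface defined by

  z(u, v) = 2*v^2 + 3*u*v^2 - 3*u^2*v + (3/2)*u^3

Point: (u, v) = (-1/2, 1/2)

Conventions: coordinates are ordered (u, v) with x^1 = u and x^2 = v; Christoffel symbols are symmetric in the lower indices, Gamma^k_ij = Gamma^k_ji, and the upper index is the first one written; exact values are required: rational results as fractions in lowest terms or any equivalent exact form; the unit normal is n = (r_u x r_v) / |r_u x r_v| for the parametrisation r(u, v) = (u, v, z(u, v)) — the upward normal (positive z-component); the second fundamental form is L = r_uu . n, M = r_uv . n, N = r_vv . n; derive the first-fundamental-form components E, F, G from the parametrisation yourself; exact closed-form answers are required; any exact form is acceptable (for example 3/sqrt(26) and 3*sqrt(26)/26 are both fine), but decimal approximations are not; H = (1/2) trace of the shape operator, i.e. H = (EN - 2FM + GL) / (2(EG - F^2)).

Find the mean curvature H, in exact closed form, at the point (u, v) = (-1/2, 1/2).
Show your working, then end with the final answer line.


z_u = 27/8, z_v = -1/4, z_uu = -15/2, z_uv = 6, z_vv = 1
E = 793/64, F = -27/32, G = 17/16; answer radicand W^2 = 797/64
unnormalised second-form numerators: l = -15/2, m = 6, n = 1; L = l/sqrt(797/64), and similarly M = m/sqrt(W^2), N = n/sqrt(W^2)
H = (E*n - 2*F*m + G*l) / (2*(EG - F^2)*sqrt(W^2)); E*n - 2*F*m + G*l = 931/64, EG - F^2 = 797/64, so H = (931/1594)/sqrt(797/64)

Answer: H = 3724*sqrt(797)/635209


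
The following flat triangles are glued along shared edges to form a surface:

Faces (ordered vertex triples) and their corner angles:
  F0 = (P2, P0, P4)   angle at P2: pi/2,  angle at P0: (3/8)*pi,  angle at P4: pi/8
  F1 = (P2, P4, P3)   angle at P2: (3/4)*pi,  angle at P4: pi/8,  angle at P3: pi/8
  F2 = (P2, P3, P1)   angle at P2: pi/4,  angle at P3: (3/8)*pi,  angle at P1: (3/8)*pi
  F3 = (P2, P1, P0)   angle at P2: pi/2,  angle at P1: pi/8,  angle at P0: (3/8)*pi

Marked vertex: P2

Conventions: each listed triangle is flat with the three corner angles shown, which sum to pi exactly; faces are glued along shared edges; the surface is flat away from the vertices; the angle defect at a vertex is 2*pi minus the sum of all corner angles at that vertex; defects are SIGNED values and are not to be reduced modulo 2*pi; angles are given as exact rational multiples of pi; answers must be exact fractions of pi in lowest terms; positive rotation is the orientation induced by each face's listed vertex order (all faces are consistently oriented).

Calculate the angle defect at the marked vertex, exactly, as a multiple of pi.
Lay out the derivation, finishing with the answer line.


Sum of corner angles at P2: 2*pi
defect = 2*pi - 2*pi

Answer: defect(P2) = 0


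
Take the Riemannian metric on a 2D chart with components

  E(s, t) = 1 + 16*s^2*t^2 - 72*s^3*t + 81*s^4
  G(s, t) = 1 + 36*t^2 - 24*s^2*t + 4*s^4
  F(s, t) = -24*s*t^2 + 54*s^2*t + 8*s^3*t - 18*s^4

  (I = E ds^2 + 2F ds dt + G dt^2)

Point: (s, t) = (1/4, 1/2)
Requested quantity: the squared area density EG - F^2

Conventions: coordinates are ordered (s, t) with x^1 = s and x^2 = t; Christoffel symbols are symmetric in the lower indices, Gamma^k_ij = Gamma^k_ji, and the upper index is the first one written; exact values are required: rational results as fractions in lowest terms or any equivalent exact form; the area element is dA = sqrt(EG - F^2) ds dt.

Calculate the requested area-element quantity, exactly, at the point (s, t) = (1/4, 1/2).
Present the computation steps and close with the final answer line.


E = 257/256, F = 23/128, G = 593/64; EG - F^2 = 2373/256

Answer: EG - F^2 = 2373/256


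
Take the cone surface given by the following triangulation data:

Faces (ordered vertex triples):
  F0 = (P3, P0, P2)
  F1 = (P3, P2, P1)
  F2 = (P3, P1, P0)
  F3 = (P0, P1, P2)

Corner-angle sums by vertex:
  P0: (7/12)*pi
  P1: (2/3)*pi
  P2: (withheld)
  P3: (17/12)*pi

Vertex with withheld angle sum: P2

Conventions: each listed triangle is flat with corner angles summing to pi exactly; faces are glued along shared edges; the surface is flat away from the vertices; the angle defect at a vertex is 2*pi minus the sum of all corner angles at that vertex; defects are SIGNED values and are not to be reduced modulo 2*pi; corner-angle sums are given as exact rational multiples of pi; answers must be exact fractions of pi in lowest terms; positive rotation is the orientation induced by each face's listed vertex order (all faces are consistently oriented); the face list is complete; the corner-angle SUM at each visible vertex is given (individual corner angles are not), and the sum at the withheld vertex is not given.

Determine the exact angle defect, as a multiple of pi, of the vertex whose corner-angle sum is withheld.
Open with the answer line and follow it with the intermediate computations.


Answer: defect(P2) = (2/3)*pi

V = 4, E = 6, F = 4; chi = V - E + F = 2
Gauss-Bonnet: total defect = 2*pi*chi = 4*pi; visible defects sum to (10/3)*pi


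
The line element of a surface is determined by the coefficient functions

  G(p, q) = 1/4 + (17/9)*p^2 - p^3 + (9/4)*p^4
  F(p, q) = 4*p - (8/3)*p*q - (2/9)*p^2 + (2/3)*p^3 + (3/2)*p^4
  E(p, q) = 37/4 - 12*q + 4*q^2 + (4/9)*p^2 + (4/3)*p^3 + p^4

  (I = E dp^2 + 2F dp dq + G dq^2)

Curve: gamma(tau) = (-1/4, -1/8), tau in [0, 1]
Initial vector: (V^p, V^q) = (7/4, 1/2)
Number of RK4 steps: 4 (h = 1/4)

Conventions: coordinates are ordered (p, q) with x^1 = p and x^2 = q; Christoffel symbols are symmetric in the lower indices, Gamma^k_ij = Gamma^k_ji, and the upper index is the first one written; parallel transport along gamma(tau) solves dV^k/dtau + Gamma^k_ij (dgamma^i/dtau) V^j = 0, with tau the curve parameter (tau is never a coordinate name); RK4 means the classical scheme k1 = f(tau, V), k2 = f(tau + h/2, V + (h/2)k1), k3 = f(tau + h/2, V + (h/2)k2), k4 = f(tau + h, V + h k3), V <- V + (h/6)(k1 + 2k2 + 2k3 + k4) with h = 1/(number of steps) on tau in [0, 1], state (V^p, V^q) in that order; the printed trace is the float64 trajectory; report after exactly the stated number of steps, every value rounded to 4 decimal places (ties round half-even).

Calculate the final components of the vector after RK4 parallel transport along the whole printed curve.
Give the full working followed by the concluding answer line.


gamma'(tau) = (0, 0); f(tau, V)^k = -Gamma^k_ij(gamma(tau)) gamma'^i(tau) V^j; h = 1/4; intermediate values shown to 6 dp
curve data and Christoffel symbols at the stage parameters:
  tau = 0.000000: gamma = (-0.250000, -0.125000), gamma' = (0.000000, 0.000000); Gamma_ppp = 3.983621, Gamma_ppq = -1.071914, Gamma_pqq = 0.168551, Gamma_qpp = 39.148933, Gamma_qpq = -4.630415, Gamma_qqq = 0.473172
  tau = 0.125000: gamma = (-0.250000, -0.125000), gamma' = (0.000000, 0.000000); Gamma_ppp = 3.983621, Gamma_ppq = -1.071914, Gamma_pqq = 0.168551, Gamma_qpp = 39.148933, Gamma_qpq = -4.630415, Gamma_qqq = 0.473172
  tau = 0.250000: gamma = (-0.250000, -0.125000), gamma' = (0.000000, 0.000000); Gamma_ppp = 3.983621, Gamma_ppq = -1.071914, Gamma_pqq = 0.168551, Gamma_qpp = 39.148933, Gamma_qpq = -4.630415, Gamma_qqq = 0.473172
  tau = 0.375000: gamma = (-0.250000, -0.125000), gamma' = (0.000000, 0.000000); Gamma_ppp = 3.983621, Gamma_ppq = -1.071914, Gamma_pqq = 0.168551, Gamma_qpp = 39.148933, Gamma_qpq = -4.630415, Gamma_qqq = 0.473172
  tau = 0.500000: gamma = (-0.250000, -0.125000), gamma' = (0.000000, 0.000000); Gamma_ppp = 3.983621, Gamma_ppq = -1.071914, Gamma_pqq = 0.168551, Gamma_qpp = 39.148933, Gamma_qpq = -4.630415, Gamma_qqq = 0.473172
  tau = 0.625000: gamma = (-0.250000, -0.125000), gamma' = (0.000000, 0.000000); Gamma_ppp = 3.983621, Gamma_ppq = -1.071914, Gamma_pqq = 0.168551, Gamma_qpp = 39.148933, Gamma_qpq = -4.630415, Gamma_qqq = 0.473172
  tau = 0.750000: gamma = (-0.250000, -0.125000), gamma' = (0.000000, 0.000000); Gamma_ppp = 3.983621, Gamma_ppq = -1.071914, Gamma_pqq = 0.168551, Gamma_qpp = 39.148933, Gamma_qpq = -4.630415, Gamma_qqq = 0.473172
  tau = 0.875000: gamma = (-0.250000, -0.125000), gamma' = (0.000000, 0.000000); Gamma_ppp = 3.983621, Gamma_ppq = -1.071914, Gamma_pqq = 0.168551, Gamma_qpp = 39.148933, Gamma_qpq = -4.630415, Gamma_qqq = 0.473172
  tau = 1.000000: gamma = (-0.250000, -0.125000), gamma' = (0.000000, 0.000000); Gamma_ppp = 3.983621, Gamma_ppq = -1.071914, Gamma_pqq = 0.168551, Gamma_qpp = 39.148933, Gamma_qpq = -4.630415, Gamma_qqq = 0.473172
step 0: V^p = 1.7500, V^q = 0.5000
step 1: k1 = (0.000000, 0.000000), k2 = (0.000000, 0.000000), k3 = (0.000000, 0.000000), k4 = (0.000000, 0.000000); V <- V + (h/6)(k1 + 2k2 + 2k3 + k4): V^p = 1.7500, V^q = 0.5000
step 2: k1 = (0.000000, 0.000000), k2 = (0.000000, 0.000000), k3 = (0.000000, 0.000000), k4 = (0.000000, 0.000000); V <- V + (h/6)(k1 + 2k2 + 2k3 + k4): V^p = 1.7500, V^q = 0.5000
step 3: k1 = (0.000000, 0.000000), k2 = (0.000000, 0.000000), k3 = (0.000000, 0.000000), k4 = (0.000000, 0.000000); V <- V + (h/6)(k1 + 2k2 + 2k3 + k4): V^p = 1.7500, V^q = 0.5000
step 4: k1 = (0.000000, 0.000000), k2 = (0.000000, 0.000000), k3 = (0.000000, 0.000000), k4 = (0.000000, 0.000000); V <- V + (h/6)(k1 + 2k2 + 2k3 + k4): V^p = 1.7500, V^q = 0.5000

Answer: V^p = 1.7500, V^q = 0.5000


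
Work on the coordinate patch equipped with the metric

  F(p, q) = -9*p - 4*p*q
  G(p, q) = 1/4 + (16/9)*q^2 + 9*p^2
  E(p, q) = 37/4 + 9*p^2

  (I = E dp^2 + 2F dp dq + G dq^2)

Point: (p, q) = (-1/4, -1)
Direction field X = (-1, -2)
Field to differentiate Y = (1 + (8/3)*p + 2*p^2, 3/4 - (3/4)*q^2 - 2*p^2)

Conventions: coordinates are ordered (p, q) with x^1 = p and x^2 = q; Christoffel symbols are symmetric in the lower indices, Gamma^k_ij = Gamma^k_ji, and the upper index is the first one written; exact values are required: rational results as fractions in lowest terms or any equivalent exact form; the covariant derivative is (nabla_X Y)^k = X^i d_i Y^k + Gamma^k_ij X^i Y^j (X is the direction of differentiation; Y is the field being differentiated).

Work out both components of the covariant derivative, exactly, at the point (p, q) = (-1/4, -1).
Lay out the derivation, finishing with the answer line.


E = 157/16, F = 5/4, G = 373/144 at the point
E_p = -9/2, E_q = 0, F_p = -5, F_q = 1, G_p = -9/2, G_q = -32/9
EG - F^2 = 54961/2304;  g^inv = (2304/54961) * [[373/144, -5/4], [-5/4, 157/16]]
first-kind symbols [ij,l] = (1/2)(d_i g_jl + d_j g_il - d_l g_ij): [pp,p] = E_p/2 = -9/4, [pp,q] = F_p - E_q/2 = -5, [pq,p] = E_q/2 = 0, [pq,q] = G_p/2 = -9/4, [qq,p] = F_q - G_p/2 = 13/4, [qq,q] = G_q/2 = -16/9
Gamma^p_ij = (G*[ij,p] - F*[ij,q])/(EG - F^2), Gamma^q_ij = (E*[ij,q] - F*[ij,p])/(EG - F^2)
Gamma_ppp = 972/54961, Gamma_ppq = 6480/54961, Gamma_pqq = 24516/54961, Gamma_qpp = -106560/54961, Gamma_qpq = -50868/54961, Gamma_qqq = -49552/54961
X = (-1, -2), Y = (11/24, -1/8) at the point

Answer: (nabla_X Y)^p = -546289/329766, (nabla_X Y)^q = -286243/109922


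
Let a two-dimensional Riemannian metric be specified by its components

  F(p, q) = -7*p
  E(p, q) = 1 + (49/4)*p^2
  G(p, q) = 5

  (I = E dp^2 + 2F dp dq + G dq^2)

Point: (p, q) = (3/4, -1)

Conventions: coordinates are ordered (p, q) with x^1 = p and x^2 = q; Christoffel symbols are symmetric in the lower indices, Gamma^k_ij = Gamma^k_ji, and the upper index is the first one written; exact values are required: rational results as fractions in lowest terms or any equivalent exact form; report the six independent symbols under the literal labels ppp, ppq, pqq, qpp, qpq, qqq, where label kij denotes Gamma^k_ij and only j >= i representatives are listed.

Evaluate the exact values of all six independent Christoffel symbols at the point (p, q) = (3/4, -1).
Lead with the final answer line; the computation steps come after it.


Answer: Gamma_ppp = 588/761, Gamma_ppq = 0, Gamma_pqq = 0, Gamma_qpp = -448/761, Gamma_qpq = 0, Gamma_qqq = 0

E = 505/64, F = -21/4, G = 5 at the point
E_p = 147/8, E_q = 0, F_p = -7, F_q = 0, G_p = 0, G_q = 0
EG - F^2 = 761/64;  g^inv = (64/761) * [[5, 21/4], [21/4, 505/64]]
first-kind symbols [ij,l] = (1/2)(d_i g_jl + d_j g_il - d_l g_ij): [pp,p] = E_p/2 = 147/16, [pp,q] = F_p - E_q/2 = -7, [pq,p] = E_q/2 = 0, [pq,q] = G_p/2 = 0, [qq,p] = F_q - G_p/2 = 0, [qq,q] = G_q/2 = 0
Gamma^p_ij = (G*[ij,p] - F*[ij,q])/(EG - F^2), Gamma^q_ij = (E*[ij,q] - F*[ij,p])/(EG - F^2)


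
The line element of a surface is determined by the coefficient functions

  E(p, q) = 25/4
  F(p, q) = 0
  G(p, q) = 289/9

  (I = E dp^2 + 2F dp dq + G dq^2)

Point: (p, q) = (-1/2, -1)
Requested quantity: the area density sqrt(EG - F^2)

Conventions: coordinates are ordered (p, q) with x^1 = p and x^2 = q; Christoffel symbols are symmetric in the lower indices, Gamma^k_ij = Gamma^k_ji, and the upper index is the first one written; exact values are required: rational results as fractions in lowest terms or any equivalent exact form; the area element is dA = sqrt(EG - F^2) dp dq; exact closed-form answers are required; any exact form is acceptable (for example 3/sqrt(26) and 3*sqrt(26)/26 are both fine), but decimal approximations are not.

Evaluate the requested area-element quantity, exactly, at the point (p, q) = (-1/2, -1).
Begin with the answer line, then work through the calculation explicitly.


Answer: sqrt(EG - F^2) = 85/6

E = 25/4, F = 0, G = 289/9; EG - F^2 = 7225/36


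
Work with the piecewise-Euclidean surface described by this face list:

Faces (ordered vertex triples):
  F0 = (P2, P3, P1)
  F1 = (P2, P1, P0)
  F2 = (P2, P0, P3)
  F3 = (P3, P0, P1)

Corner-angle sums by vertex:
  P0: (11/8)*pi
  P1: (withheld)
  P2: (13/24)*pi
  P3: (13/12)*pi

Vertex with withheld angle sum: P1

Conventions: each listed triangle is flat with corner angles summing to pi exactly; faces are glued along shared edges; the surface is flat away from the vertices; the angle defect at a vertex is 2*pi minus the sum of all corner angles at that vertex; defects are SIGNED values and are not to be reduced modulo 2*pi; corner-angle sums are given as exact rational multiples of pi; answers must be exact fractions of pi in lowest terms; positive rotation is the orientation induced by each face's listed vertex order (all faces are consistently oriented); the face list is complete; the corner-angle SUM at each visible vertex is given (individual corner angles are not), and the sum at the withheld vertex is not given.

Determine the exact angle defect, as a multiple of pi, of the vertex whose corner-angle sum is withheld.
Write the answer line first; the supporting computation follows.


Answer: defect(P1) = pi

V = 4, E = 6, F = 4; chi = V - E + F = 2
Gauss-Bonnet: total defect = 2*pi*chi = 4*pi; visible defects sum to 3*pi


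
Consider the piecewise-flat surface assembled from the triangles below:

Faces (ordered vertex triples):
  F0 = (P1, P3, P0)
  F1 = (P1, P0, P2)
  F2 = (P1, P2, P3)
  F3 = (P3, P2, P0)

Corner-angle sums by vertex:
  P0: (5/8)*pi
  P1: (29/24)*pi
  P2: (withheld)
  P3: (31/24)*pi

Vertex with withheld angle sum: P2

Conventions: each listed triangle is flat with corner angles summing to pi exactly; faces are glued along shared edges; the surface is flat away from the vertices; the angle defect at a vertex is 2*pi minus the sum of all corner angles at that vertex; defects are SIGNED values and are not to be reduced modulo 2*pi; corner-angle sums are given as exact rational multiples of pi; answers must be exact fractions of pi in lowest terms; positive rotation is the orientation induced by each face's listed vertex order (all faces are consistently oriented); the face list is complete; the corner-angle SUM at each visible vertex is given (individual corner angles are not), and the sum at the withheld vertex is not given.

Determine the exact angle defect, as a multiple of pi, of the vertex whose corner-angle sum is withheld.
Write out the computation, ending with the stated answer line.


V = 4, E = 6, F = 4; chi = V - E + F = 2
Gauss-Bonnet: total defect = 2*pi*chi = 4*pi; visible defects sum to (23/8)*pi

Answer: defect(P2) = (9/8)*pi


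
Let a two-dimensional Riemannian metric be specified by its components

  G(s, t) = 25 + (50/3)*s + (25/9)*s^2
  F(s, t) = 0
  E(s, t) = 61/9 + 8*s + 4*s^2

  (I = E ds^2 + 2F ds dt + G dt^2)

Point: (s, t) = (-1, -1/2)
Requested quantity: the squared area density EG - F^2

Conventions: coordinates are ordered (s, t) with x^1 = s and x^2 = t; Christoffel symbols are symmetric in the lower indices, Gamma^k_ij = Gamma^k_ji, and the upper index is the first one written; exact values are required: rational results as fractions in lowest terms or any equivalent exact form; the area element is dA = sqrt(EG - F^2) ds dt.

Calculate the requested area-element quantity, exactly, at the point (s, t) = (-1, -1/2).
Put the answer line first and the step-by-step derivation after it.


Answer: EG - F^2 = 2500/81

E = 25/9, F = 0, G = 100/9; EG - F^2 = 2500/81


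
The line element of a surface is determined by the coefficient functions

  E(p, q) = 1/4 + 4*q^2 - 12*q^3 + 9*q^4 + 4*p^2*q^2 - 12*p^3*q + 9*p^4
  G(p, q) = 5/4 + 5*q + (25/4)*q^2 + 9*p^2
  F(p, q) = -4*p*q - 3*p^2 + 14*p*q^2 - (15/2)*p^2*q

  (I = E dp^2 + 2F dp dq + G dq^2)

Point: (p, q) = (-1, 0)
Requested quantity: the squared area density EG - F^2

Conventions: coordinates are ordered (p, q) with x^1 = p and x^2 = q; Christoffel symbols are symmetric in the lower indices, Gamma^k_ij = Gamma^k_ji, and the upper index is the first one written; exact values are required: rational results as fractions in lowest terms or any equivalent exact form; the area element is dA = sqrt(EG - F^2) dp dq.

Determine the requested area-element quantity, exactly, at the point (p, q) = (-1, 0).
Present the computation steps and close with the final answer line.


E = 37/4, F = -3, G = 41/4; EG - F^2 = 1373/16

Answer: EG - F^2 = 1373/16


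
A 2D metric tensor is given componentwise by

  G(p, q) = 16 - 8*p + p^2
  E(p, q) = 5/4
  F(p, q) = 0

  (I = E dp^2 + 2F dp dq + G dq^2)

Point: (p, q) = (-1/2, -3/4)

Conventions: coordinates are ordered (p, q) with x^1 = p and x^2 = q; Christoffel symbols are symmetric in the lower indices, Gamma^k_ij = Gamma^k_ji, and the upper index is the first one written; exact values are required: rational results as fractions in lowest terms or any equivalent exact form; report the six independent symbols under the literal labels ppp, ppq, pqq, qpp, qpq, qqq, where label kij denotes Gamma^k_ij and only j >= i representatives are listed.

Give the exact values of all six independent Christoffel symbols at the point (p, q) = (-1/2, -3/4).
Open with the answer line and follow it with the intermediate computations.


Answer: Gamma_ppp = 0, Gamma_ppq = 0, Gamma_pqq = 18/5, Gamma_qpp = 0, Gamma_qpq = -2/9, Gamma_qqq = 0

E = 5/4, F = 0, G = 81/4 at the point
E_p = 0, E_q = 0, F_p = 0, F_q = 0, G_p = -9, G_q = 0
EG - F^2 = 405/16;  g^inv = (16/405) * [[81/4, 0], [0, 5/4]]
first-kind symbols [ij,l] = (1/2)(d_i g_jl + d_j g_il - d_l g_ij): [pp,p] = E_p/2 = 0, [pp,q] = F_p - E_q/2 = 0, [pq,p] = E_q/2 = 0, [pq,q] = G_p/2 = -9/2, [qq,p] = F_q - G_p/2 = 9/2, [qq,q] = G_q/2 = 0
Gamma^p_ij = (G*[ij,p] - F*[ij,q])/(EG - F^2), Gamma^q_ij = (E*[ij,q] - F*[ij,p])/(EG - F^2)


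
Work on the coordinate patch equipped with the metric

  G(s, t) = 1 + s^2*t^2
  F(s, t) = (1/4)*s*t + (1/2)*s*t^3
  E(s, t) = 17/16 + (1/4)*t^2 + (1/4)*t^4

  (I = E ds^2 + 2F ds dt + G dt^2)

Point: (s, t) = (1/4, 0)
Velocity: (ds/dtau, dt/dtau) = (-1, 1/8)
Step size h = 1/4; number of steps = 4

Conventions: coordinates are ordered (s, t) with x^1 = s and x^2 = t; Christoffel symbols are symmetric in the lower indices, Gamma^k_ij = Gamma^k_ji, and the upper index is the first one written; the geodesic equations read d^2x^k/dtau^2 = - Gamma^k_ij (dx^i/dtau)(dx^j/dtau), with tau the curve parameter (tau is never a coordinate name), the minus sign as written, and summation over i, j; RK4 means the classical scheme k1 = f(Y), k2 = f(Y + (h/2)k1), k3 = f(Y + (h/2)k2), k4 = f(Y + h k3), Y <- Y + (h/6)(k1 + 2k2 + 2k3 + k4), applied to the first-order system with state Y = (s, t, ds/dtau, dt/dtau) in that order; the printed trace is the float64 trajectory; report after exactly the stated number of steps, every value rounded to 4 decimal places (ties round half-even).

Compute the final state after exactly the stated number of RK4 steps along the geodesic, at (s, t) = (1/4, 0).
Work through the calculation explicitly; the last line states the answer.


f(Y) = (ds/dtau, dt/dtau, -Gamma^s_ij Y'^i Y'^j, -Gamma^t_ij Y'^i Y'^j) with the Gammas evaluated at the stage position; h = 0.250000; intermediate values shown to 6 dp
step 0: s = 0.2500, t = 0.0000, ds/dtau = -1.0000, dt/dtau = 0.1250
step 1:
  k1: at (s, t) = (0.250000, 0.000000), (ds/dtau, dt/dtau) = (-1.000000, 0.125000); Gamma_sss = 0.000000, Gamma_sst = 0.000000, Gamma_stt = 0.058824, Gamma_tss = 0.000000, Gamma_tst = 0.000000, Gamma_ttt = 0.000000; k1 = (-1.000000, 0.125000, -0.000919, 0.000000)
  k2: at (s, t) = (0.125000, 0.015625), (ds/dtau, dt/dtau) = (-1.000115, 0.125000); Gamma_sss = 0.000000, Gamma_sst = 0.003678, Gamma_stt = 0.029424, Gamma_tss = 0.000000, Gamma_tst = 0.000029, Gamma_ttt = 0.000230; k2 = (-1.000115, 0.125000, 0.000460, 0.000004)
  k3: at (s, t) = (0.124986, 0.015625), (ds/dtau, dt/dtau) = (-0.999943, 0.125000); Gamma_sss = 0.000000, Gamma_sst = 0.003678, Gamma_stt = 0.029421, Gamma_tss = 0.000000, Gamma_tst = 0.000029, Gamma_ttt = 0.000230; k3 = (-0.999943, 0.125000, 0.000460, 0.000004)
  k4: at (s, t) = (0.000014, 0.031250), (ds/dtau, dt/dtau) = (-0.999885, 0.125001); Gamma_sss = 0.000000, Gamma_sst = 0.007366, Gamma_stt = 0.000003, Gamma_tss = 0.000000, Gamma_tst = 0.000000, Gamma_ttt = 0.000000; k4 = (-0.999885, 0.125001, 0.001841, 0.000000)
  Y <- Y + (h/6)(k1 + 2k2 + 2k3 + k4): s = 0.0000, t = 0.0313, ds/dtau = -0.9999, dt/dtau = 0.1250
step 2:
  k1: at (s, t) = (0.000000, 0.031250), (ds/dtau, dt/dtau) = (-0.999885, 0.125001); Gamma_sss = 0.000000, Gamma_sst = 0.007366, Gamma_stt = 0.000000, Gamma_tss = 0.000000, Gamma_tst = 0.000000, Gamma_ttt = 0.000000; k1 = (-0.999885, 0.125001, 0.001841, 0.000000)
  k2: at (s, t) = (-0.124986, 0.046875), (ds/dtau, dt/dtau) = (-0.999655, 0.125001); Gamma_sss = 0.000000, Gamma_sst = 0.011072, Gamma_stt = -0.029521, Gamma_tss = 0.000000, Gamma_tst = -0.000258, Gamma_ttt = 0.000689; k2 = (-0.999655, 0.125001, 0.003228, -0.000075)
  k3: at (s, t) = (-0.124957, 0.046875), (ds/dtau, dt/dtau) = (-0.999481, 0.124991); Gamma_sss = 0.000000, Gamma_sst = 0.011072, Gamma_stt = -0.029515, Gamma_tss = 0.000000, Gamma_tst = -0.000258, Gamma_ttt = 0.000688; k3 = (-0.999481, 0.124991, 0.003227, -0.000075)
  k4: at (s, t) = (-0.249870, 0.062498), (ds/dtau, dt/dtau) = (-0.999078, 0.124982); Gamma_sss = 0.000000, Gamma_sst = 0.014803, Gamma_stt = -0.059184, Gamma_tss = 0.000000, Gamma_tst = -0.000918, Gamma_ttt = 0.003668; k4 = (-0.999078, 0.124982, 0.004621, -0.000286)
  Y <- Y + (h/6)(k1 + 2k2 + 2k3 + k4): s = -0.2499, t = 0.0625, ds/dtau = -0.9991, dt/dtau = 0.1250
step 3:
  k1: at (s, t) = (-0.249885, 0.062499), (ds/dtau, dt/dtau) = (-0.999078, 0.124976); Gamma_sss = 0.000000, Gamma_sst = 0.014803, Gamma_stt = -0.059188, Gamma_tss = 0.000000, Gamma_tst = -0.000918, Gamma_ttt = 0.003669; k1 = (-0.999078, 0.124976, 0.004621, -0.000286)
  k2: at (s, t) = (-0.374770, 0.078121), (ds/dtau, dt/dtau) = (-0.998500, 0.124940); Gamma_sss = 0.000000, Gamma_sst = 0.018564, Gamma_stt = -0.089057, Gamma_tss = 0.000000, Gamma_tst = -0.002148, Gamma_ttt = 0.010304; k2 = (-0.998500, 0.124940, 0.006022, -0.000697)
  k3: at (s, t) = (-0.374697, 0.078116), (ds/dtau, dt/dtau) = (-0.998325, 0.124889); Gamma_sss = 0.000000, Gamma_sst = 0.018563, Gamma_stt = -0.089040, Gamma_tss = 0.000000, Gamma_tst = -0.002147, Gamma_ttt = 0.010299; k3 = (-0.998325, 0.124889, 0.006018, -0.000696)
  k4: at (s, t) = (-0.499466, 0.093721), (ds/dtau, dt/dtau) = (-0.997573, 0.124802); Gamma_sss = 0.000000, Gamma_sst = 0.022347, Gamma_stt = -0.119092, Gamma_tss = 0.000000, Gamma_tst = -0.004112, Gamma_ttt = 0.021914; k4 = (-0.997573, 0.124802, 0.007419, -0.001365)
  Y <- Y + (h/6)(k1 + 2k2 + 2k3 + k4): s = -0.4995, t = 0.0937, ds/dtau = -0.9976, dt/dtau = 0.1248
step 4:
  k1: at (s, t) = (-0.499481, 0.093725), (ds/dtau, dt/dtau) = (-0.997573, 0.124791); Gamma_sss = 0.000000, Gamma_sst = 0.022348, Gamma_stt = -0.119096, Gamma_tss = 0.000000, Gamma_tst = -0.004112, Gamma_ttt = 0.021916; k1 = (-0.997573, 0.124791, 0.007419, -0.001365)
  k2: at (s, t) = (-0.624177, 0.109324), (ds/dtau, dt/dtau) = (-0.996645, 0.124621); Gamma_sss = 0.000000, Gamma_sst = 0.026149, Gamma_stt = -0.149297, Gamma_tss = 0.000000, Gamma_tst = -0.006971, Gamma_ttt = 0.039799; k2 = (-0.996645, 0.124621, 0.008814, -0.002350)
  k3: at (s, t) = (-0.624061, 0.109303), (ds/dtau, dt/dtau) = (-0.996471, 0.124498); Gamma_sss = 0.000000, Gamma_sst = 0.026144, Gamma_stt = -0.149268, Gamma_tss = 0.000000, Gamma_tst = -0.006967, Gamma_ttt = 0.039777; k3 = (-0.996471, 0.124498, 0.008800, -0.002345)
  k4: at (s, t) = (-0.748598, 0.124850), (ds/dtau, dt/dtau) = (-0.995373, 0.124205); Gamma_sss = 0.000000, Gamma_sst = 0.029935, Gamma_stt = -0.179488, Gamma_tss = 0.000000, Gamma_tst = -0.010853, Gamma_ttt = 0.065073; k4 = (-0.995373, 0.124205, 0.010171, -0.003687)
  Y <- Y + (h/6)(k1 + 2k2 + 2k3 + k4): s = -0.7486, t = 0.1249, ds/dtau = -0.9954, dt/dtau = 0.1242

Answer: s = -0.7486, t = 0.1249, ds/dtau = -0.9954, dt/dtau = 0.1242
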